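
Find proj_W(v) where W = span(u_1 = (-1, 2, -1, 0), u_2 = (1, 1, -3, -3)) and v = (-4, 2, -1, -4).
proj_W(v) = (-43/52, 149/52, -127/52, -63/52)

Set up U = [u_1 | ... | u_2] ∈ R^(4×2). The projector onto W = col(U) is P = U (U^T U)^(-1) U^T.
Compute U^T U =
  [6, 4]
  [4, 20],
and U^T v = (9, 13).
Solve U^T U · c = U^T v for the coefficients: c = (16/13, 21/52). The projection is proj_W(v) = U c.
Check: (v - proj_W(v)) · u_1 = 0  (should be 0).
Check: (v - proj_W(v)) · u_2 = 0  (should be 0).
Result: proj_W(v) = (-43/52, 149/52, -127/52, -63/52).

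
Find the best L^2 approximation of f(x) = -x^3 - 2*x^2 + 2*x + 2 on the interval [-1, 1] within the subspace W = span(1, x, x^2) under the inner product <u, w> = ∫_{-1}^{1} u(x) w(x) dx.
g(x) = -2*x^2 + 7*x/5 + 2

The best approximation g ∈ W is the orthogonal projection of f onto W. Writing g = a_0 + a_1 x + a_2 x^2, the coefficients solve the normal equations G · a = b where
  G_{ij} = <φ_i, φ_j> and b_i = <f, φ_i>, with φ_0 = 1, φ_1 = x, φ_2 = x^2.
G =
  [2, 0, 2/3]
  [0, 2/3, 0]
  [2/3, 0, 2/5],
b = (8/3, 14/15, 8/15).
Solving gives a_0 = 2, a_1 = 7/5, a_2 = -2, so
  g(x) = -2*x^2 + 7*x/5 + 2.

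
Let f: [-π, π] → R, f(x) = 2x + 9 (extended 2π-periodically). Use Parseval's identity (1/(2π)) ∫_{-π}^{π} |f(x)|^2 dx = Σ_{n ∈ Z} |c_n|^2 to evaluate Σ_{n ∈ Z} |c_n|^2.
Σ |c_n|^2 = 4π^2/3 + 81

Expand and integrate term by term over [-π, π]:
  ∫ (2x)^2 dx = 4·(2π^3/3); ∫ 2·2·(9)·x dx = 0 (odd integrand); ∫ 9^2 dx = 81·2π.
So (1/(2π)) ∫_{-π}^{π} (2x + 9)^2 dx = 4π^2/3 + 81 = 4π^2/3 + 81.
Parseval ⇒ Σ |c_n|^2 = 4π^2/3 + 81.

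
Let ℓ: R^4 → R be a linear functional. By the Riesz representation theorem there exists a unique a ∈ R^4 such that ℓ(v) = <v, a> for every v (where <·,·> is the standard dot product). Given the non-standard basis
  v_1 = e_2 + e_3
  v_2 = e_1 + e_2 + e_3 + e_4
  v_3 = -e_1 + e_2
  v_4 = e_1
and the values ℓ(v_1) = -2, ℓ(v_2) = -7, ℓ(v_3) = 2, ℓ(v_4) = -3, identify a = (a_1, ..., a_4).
a = (-3, -1, -1, -2)

Write a = (a_1, ..., a_4) in the standard basis. For each basis vector v_i, ℓ(v_i) = <v_i, a> is a linear equation in the a_j's. Collect the n equations into a matrix system V a = ℓ, where row i of V is v_i (expressed in the standard basis). Since V is invertible (lower-triangular with 1s on the diagonal, up to permutation), solve by back-substitution:
  V =
[[0, 1, 1, 0],
 [1, 1, 1, 1],
 [-1, 1, 0, 0],
 [1, 0, 0, 0]]
  V a = (-2, -7, 2, -3)
Solving gives a = (-3, -1, -1, -2).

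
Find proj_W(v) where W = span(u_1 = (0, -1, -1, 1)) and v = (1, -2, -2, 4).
proj_W(v) = (0, -8/3, -8/3, 8/3)

Set up U = [u_1 | ... | u_1] ∈ R^(4×1). The projector onto W = col(U) is P = U (U^T U)^(-1) U^T.
Compute U^T U =
  [3],
and U^T v = (8).
Solve U^T U · c = U^T v for the coefficients: c = (8/3). The projection is proj_W(v) = U c.
Check: (v - proj_W(v)) · u_1 = 0  (should be 0).
Result: proj_W(v) = (0, -8/3, -8/3, 8/3).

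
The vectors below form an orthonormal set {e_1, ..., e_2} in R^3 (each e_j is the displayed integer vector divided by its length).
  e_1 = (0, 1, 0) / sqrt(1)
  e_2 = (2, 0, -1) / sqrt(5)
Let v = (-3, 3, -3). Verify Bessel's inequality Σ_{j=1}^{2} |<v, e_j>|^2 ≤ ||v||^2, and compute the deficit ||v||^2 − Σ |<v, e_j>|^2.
Σ |<v, e_j>|^2 = 54/5; ||v||^2 = 27; deficit = 81/5

Write each e_j = u_j / sqrt(<u_j, u_j>) where u_j is the displayed integer vector. Then <v, e_j> = <v, u_j> / sqrt(<u_j, u_j>), so |<v, e_j>|^2 = <v, u_j>^2 / <u_j, u_j>.
Coefficients: <v, e_1> = 3/sqrt(1), <v, e_2> = -3/sqrt(5).
Square and sum: Σ |<v, e_j>|^2 = 54/5.
Compute ||v||^2 = v·v = 27.
Deficit = 27 − 54/5 = 81/5 ≥ 0, confirming Bessel's inequality. (The deficit equals ||v − Σ <v,e_j> e_j||^2, the squared distance from v to span{e_j}.)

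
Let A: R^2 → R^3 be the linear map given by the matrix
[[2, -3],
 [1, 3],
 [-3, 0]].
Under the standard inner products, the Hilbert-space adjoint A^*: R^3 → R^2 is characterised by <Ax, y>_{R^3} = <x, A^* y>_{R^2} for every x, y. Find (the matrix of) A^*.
A^* = A^T =
[[2, 1, -3],
 [-3, 3, 0]]

For real matrices with standard dot products, the defining identity <Ax, y> = <x, A^* y> gives (Ax)^T y = x^T (A^*) y, i.e. x^T A^T y = x^T (A^*) y. Since this holds for all x, y, we must have A^* = A^T. Therefore
A^* =
[[2, 1, -3],
 [-3, 3, 0]].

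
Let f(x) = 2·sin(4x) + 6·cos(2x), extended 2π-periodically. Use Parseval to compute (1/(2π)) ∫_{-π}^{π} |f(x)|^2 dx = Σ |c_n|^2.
Σ |c_n|^2 = 20

Expand |f|^2 and use orthogonality of {sin(nx), cos(mx)} on [-π, π]:
  ∫_{-π}^{π} sin(nx)^2 dx = π, ∫ cos(mx)^2 dx = π, and cross terms integrate to 0.
So ∫_{-π}^{π} f(x)^2 dx = 2^2 · π + 6^2 · π = (4 + 36)π.
Divide by 2π: (4 + 36)/2 = 20.
By Parseval, this equals Σ |c_n|^2.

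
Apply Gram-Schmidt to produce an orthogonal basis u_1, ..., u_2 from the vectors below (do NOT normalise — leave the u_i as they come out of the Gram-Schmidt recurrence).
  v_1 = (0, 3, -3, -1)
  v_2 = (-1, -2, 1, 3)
Orthogonal basis:
  u_1 = (0, 3, -3, -1)
  u_2 = (-1, -2/19, -17/19, 45/19)

Apply the Gram-Schmidt recurrence
  u_1 = v_1
  u_i = v_i − Σ_{j<i} ((v_i · u_j) / (u_j · u_j)) · u_j.

Step by step this gives:
  u_1 = (0, 3, -3, -1)
  u_2 = (-1, -2/19, -17/19, 45/19)

Orthogonality check:
  u_2 · u_1 = 0 (should be 0)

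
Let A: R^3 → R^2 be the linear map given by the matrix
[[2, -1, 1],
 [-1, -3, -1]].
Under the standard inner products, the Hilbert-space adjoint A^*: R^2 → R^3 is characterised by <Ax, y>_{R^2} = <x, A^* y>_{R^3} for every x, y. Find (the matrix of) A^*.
A^* = A^T =
[[2, -1],
 [-1, -3],
 [1, -1]]

For real matrices with standard dot products, the defining identity <Ax, y> = <x, A^* y> gives (Ax)^T y = x^T (A^*) y, i.e. x^T A^T y = x^T (A^*) y. Since this holds for all x, y, we must have A^* = A^T. Therefore
A^* =
[[2, -1],
 [-1, -3],
 [1, -1]].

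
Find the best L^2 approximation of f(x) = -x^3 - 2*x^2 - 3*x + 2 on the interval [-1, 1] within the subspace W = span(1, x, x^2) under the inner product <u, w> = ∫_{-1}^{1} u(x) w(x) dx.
g(x) = -2*x^2 - 18*x/5 + 2

The best approximation g ∈ W is the orthogonal projection of f onto W. Writing g = a_0 + a_1 x + a_2 x^2, the coefficients solve the normal equations G · a = b where
  G_{ij} = <φ_i, φ_j> and b_i = <f, φ_i>, with φ_0 = 1, φ_1 = x, φ_2 = x^2.
G =
  [2, 0, 2/3]
  [0, 2/3, 0]
  [2/3, 0, 2/5],
b = (8/3, -12/5, 8/15).
Solving gives a_0 = 2, a_1 = -18/5, a_2 = -2, so
  g(x) = -2*x^2 - 18*x/5 + 2.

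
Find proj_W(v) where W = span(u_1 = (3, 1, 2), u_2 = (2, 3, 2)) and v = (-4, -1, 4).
proj_W(v) = (-4/3, 1/3, -2/3)

Set up U = [u_1 | ... | u_2] ∈ R^(3×2). The projector onto W = col(U) is P = U (U^T U)^(-1) U^T.
Compute U^T U =
  [14, 13]
  [13, 17],
and U^T v = (-5, -3).
Solve U^T U · c = U^T v for the coefficients: c = (-2/3, 1/3). The projection is proj_W(v) = U c.
Check: (v - proj_W(v)) · u_1 = 0  (should be 0).
Check: (v - proj_W(v)) · u_2 = 0  (should be 0).
Result: proj_W(v) = (-4/3, 1/3, -2/3).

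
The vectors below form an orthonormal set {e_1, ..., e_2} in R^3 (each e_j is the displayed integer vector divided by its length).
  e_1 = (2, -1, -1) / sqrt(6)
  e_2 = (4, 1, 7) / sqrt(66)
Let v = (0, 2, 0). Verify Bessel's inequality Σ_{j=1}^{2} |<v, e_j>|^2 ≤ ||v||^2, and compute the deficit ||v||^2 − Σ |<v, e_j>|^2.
Σ |<v, e_j>|^2 = 8/11; ||v||^2 = 4; deficit = 36/11

Write each e_j = u_j / sqrt(<u_j, u_j>) where u_j is the displayed integer vector. Then <v, e_j> = <v, u_j> / sqrt(<u_j, u_j>), so |<v, e_j>|^2 = <v, u_j>^2 / <u_j, u_j>.
Coefficients: <v, e_1> = -2/sqrt(6), <v, e_2> = 2/sqrt(66).
Square and sum: Σ |<v, e_j>|^2 = 8/11.
Compute ||v||^2 = v·v = 4.
Deficit = 4 − 8/11 = 36/11 ≥ 0, confirming Bessel's inequality. (The deficit equals ||v − Σ <v,e_j> e_j||^2, the squared distance from v to span{e_j}.)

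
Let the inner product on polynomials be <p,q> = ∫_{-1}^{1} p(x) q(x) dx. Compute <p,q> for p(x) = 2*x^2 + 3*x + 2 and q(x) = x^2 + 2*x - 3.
<p,q> = -148/15

Expand the product: p(x)·q(x) = 2*x^4 + 7*x^3 + 2*x^2 - 5*x - 6.
∫_{-1}^{1} of each monomial x^k gives [2/(k+1) if k even, 0 if k odd]. Integrating term-by-term (or equivalently evaluating the antiderivative F(x) = 2*x^5/5 + 7*x^4/4 + 2*x^3/3 - 5*x^2/2 - 6*x at the endpoints):
  F(1) − F(−1) = -341/60 − (251/60) = -148/15.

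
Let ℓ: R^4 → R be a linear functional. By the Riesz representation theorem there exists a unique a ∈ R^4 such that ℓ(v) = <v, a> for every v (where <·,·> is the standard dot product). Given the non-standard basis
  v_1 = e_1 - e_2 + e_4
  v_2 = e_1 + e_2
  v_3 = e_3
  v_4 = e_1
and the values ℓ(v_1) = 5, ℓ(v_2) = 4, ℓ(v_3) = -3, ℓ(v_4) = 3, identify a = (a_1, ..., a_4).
a = (3, 1, -3, 3)

Write a = (a_1, ..., a_4) in the standard basis. For each basis vector v_i, ℓ(v_i) = <v_i, a> is a linear equation in the a_j's. Collect the n equations into a matrix system V a = ℓ, where row i of V is v_i (expressed in the standard basis). Since V is invertible (lower-triangular with 1s on the diagonal, up to permutation), solve by back-substitution:
  V =
[[1, -1, 0, 1],
 [1, 1, 0, 0],
 [0, 0, 1, 0],
 [1, 0, 0, 0]]
  V a = (5, 4, -3, 3)
Solving gives a = (3, 1, -3, 3).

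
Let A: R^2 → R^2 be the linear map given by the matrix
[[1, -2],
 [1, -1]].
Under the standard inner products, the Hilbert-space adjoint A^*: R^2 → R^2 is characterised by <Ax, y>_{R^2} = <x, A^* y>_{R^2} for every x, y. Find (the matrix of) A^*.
A^* = A^T =
[[1, 1],
 [-2, -1]]

For real matrices with standard dot products, the defining identity <Ax, y> = <x, A^* y> gives (Ax)^T y = x^T (A^*) y, i.e. x^T A^T y = x^T (A^*) y. Since this holds for all x, y, we must have A^* = A^T. Therefore
A^* =
[[1, 1],
 [-2, -1]].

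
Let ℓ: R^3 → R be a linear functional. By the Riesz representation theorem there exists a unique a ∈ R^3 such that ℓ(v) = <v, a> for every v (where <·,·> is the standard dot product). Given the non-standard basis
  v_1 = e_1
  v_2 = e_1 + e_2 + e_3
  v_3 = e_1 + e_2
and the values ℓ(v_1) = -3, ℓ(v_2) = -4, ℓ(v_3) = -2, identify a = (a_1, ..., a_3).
a = (-3, 1, -2)

Write a = (a_1, ..., a_3) in the standard basis. For each basis vector v_i, ℓ(v_i) = <v_i, a> is a linear equation in the a_j's. Collect the n equations into a matrix system V a = ℓ, where row i of V is v_i (expressed in the standard basis). Since V is invertible (lower-triangular with 1s on the diagonal, up to permutation), solve by back-substitution:
  V =
[[1, 0, 0],
 [1, 1, 1],
 [1, 1, 0]]
  V a = (-3, -4, -2)
Solving gives a = (-3, 1, -2).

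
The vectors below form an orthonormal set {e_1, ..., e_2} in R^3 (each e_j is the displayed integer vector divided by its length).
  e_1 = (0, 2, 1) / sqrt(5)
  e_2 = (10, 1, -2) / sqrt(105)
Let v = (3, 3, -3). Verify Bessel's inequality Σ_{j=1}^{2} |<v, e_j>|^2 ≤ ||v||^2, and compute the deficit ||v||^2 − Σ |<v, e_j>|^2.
Σ |<v, e_j>|^2 = 114/7; ||v||^2 = 27; deficit = 75/7

Write each e_j = u_j / sqrt(<u_j, u_j>) where u_j is the displayed integer vector. Then <v, e_j> = <v, u_j> / sqrt(<u_j, u_j>), so |<v, e_j>|^2 = <v, u_j>^2 / <u_j, u_j>.
Coefficients: <v, e_1> = 3/sqrt(5), <v, e_2> = 39/sqrt(105).
Square and sum: Σ |<v, e_j>|^2 = 114/7.
Compute ||v||^2 = v·v = 27.
Deficit = 27 − 114/7 = 75/7 ≥ 0, confirming Bessel's inequality. (The deficit equals ||v − Σ <v,e_j> e_j||^2, the squared distance from v to span{e_j}.)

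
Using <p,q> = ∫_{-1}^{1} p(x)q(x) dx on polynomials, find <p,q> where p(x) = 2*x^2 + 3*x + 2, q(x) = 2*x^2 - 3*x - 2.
<p,q> = -62/5

Expand the product: p(x)·q(x) = 4*x^4 - 9*x^2 - 12*x - 4.
∫_{-1}^{1} of each monomial x^k gives [2/(k+1) if k even, 0 if k odd]. Integrating term-by-term (or equivalently evaluating the antiderivative F(x) = 4*x^5/5 - 3*x^3 - 6*x^2 - 4*x at the endpoints):
  F(1) − F(−1) = -61/5 − (1/5) = -62/5.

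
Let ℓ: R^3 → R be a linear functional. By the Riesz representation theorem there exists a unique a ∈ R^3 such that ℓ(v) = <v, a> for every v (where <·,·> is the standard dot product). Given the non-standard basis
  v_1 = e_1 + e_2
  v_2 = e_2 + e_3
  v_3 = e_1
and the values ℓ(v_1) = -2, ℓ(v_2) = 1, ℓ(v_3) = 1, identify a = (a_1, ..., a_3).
a = (1, -3, 4)

Write a = (a_1, ..., a_3) in the standard basis. For each basis vector v_i, ℓ(v_i) = <v_i, a> is a linear equation in the a_j's. Collect the n equations into a matrix system V a = ℓ, where row i of V is v_i (expressed in the standard basis). Since V is invertible (lower-triangular with 1s on the diagonal, up to permutation), solve by back-substitution:
  V =
[[1, 1, 0],
 [0, 1, 1],
 [1, 0, 0]]
  V a = (-2, 1, 1)
Solving gives a = (1, -3, 4).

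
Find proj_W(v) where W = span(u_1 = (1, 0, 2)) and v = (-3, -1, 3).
proj_W(v) = (3/5, 0, 6/5)

Set up U = [u_1 | ... | u_1] ∈ R^(3×1). The projector onto W = col(U) is P = U (U^T U)^(-1) U^T.
Compute U^T U =
  [5],
and U^T v = (3).
Solve U^T U · c = U^T v for the coefficients: c = (3/5). The projection is proj_W(v) = U c.
Check: (v - proj_W(v)) · u_1 = 0  (should be 0).
Result: proj_W(v) = (3/5, 0, 6/5).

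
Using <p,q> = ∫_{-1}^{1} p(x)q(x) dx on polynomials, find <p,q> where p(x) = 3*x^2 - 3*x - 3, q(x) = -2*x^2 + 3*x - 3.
<p,q> = 38/5

Expand the product: p(x)·q(x) = -6*x^4 + 15*x^3 - 12*x^2 + 9.
∫_{-1}^{1} of each monomial x^k gives [2/(k+1) if k even, 0 if k odd]. Integrating term-by-term (or equivalently evaluating the antiderivative F(x) = -6*x^5/5 + 15*x^4/4 - 4*x^3 + 9*x at the endpoints):
  F(1) − F(−1) = 151/20 − (-1/20) = 38/5.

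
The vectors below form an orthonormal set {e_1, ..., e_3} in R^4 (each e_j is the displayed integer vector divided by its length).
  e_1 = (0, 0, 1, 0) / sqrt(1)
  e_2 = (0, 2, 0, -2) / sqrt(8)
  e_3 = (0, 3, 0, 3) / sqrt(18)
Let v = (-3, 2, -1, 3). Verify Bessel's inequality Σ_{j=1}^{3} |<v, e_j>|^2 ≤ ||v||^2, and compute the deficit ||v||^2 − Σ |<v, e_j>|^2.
Σ |<v, e_j>|^2 = 14; ||v||^2 = 23; deficit = 9

Write each e_j = u_j / sqrt(<u_j, u_j>) where u_j is the displayed integer vector. Then <v, e_j> = <v, u_j> / sqrt(<u_j, u_j>), so |<v, e_j>|^2 = <v, u_j>^2 / <u_j, u_j>.
Coefficients: <v, e_1> = -1/sqrt(1), <v, e_2> = -2/sqrt(8), <v, e_3> = 15/sqrt(18).
Square and sum: Σ |<v, e_j>|^2 = 14.
Compute ||v||^2 = v·v = 23.
Deficit = 23 − 14 = 9 ≥ 0, confirming Bessel's inequality. (The deficit equals ||v − Σ <v,e_j> e_j||^2, the squared distance from v to span{e_j}.)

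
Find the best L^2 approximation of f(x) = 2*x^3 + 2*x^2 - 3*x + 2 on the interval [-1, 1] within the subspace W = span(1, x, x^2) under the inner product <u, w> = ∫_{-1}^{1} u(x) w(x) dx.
g(x) = 2*x^2 - 9*x/5 + 2

The best approximation g ∈ W is the orthogonal projection of f onto W. Writing g = a_0 + a_1 x + a_2 x^2, the coefficients solve the normal equations G · a = b where
  G_{ij} = <φ_i, φ_j> and b_i = <f, φ_i>, with φ_0 = 1, φ_1 = x, φ_2 = x^2.
G =
  [2, 0, 2/3]
  [0, 2/3, 0]
  [2/3, 0, 2/5],
b = (16/3, -6/5, 32/15).
Solving gives a_0 = 2, a_1 = -9/5, a_2 = 2, so
  g(x) = 2*x^2 - 9*x/5 + 2.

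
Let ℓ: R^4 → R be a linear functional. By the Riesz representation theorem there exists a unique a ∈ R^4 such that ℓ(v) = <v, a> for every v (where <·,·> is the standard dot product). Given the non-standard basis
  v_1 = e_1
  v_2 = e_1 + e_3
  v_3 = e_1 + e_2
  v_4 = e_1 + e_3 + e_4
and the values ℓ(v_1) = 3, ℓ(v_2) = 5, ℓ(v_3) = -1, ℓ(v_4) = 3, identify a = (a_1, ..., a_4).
a = (3, -4, 2, -2)

Write a = (a_1, ..., a_4) in the standard basis. For each basis vector v_i, ℓ(v_i) = <v_i, a> is a linear equation in the a_j's. Collect the n equations into a matrix system V a = ℓ, where row i of V is v_i (expressed in the standard basis). Since V is invertible (lower-triangular with 1s on the diagonal, up to permutation), solve by back-substitution:
  V =
[[1, 0, 0, 0],
 [1, 0, 1, 0],
 [1, 1, 0, 0],
 [1, 0, 1, 1]]
  V a = (3, 5, -1, 3)
Solving gives a = (3, -4, 2, -2).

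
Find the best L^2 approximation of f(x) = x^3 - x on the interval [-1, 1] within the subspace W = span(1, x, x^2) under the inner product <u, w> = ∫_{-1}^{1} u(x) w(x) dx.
g(x) = -2*x/5

The best approximation g ∈ W is the orthogonal projection of f onto W. Writing g = a_0 + a_1 x + a_2 x^2, the coefficients solve the normal equations G · a = b where
  G_{ij} = <φ_i, φ_j> and b_i = <f, φ_i>, with φ_0 = 1, φ_1 = x, φ_2 = x^2.
G =
  [2, 0, 2/3]
  [0, 2/3, 0]
  [2/3, 0, 2/5],
b = (0, -4/15, 0).
Solving gives a_0 = 0, a_1 = -2/5, a_2 = 0, so
  g(x) = -2*x/5.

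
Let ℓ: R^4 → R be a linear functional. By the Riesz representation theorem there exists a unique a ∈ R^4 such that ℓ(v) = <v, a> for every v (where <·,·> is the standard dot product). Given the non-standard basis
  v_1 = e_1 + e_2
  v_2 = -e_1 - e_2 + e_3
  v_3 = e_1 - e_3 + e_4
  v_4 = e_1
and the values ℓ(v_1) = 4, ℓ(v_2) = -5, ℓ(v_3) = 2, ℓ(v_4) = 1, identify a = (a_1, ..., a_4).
a = (1, 3, -1, 0)

Write a = (a_1, ..., a_4) in the standard basis. For each basis vector v_i, ℓ(v_i) = <v_i, a> is a linear equation in the a_j's. Collect the n equations into a matrix system V a = ℓ, where row i of V is v_i (expressed in the standard basis). Since V is invertible (lower-triangular with 1s on the diagonal, up to permutation), solve by back-substitution:
  V =
[[1, 1, 0, 0],
 [-1, -1, 1, 0],
 [1, 0, -1, 1],
 [1, 0, 0, 0]]
  V a = (4, -5, 2, 1)
Solving gives a = (1, 3, -1, 0).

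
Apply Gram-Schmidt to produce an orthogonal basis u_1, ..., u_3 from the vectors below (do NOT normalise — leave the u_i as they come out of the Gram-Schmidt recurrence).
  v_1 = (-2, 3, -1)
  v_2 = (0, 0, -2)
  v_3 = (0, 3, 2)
Orthogonal basis:
  u_1 = (-2, 3, -1)
  u_2 = (2/7, -3/7, -13/7)
  u_3 = (18/13, 12/13, 0)

Apply the Gram-Schmidt recurrence
  u_1 = v_1
  u_i = v_i − Σ_{j<i} ((v_i · u_j) / (u_j · u_j)) · u_j.

Step by step this gives:
  u_1 = (-2, 3, -1)
  u_2 = (2/7, -3/7, -13/7)
  u_3 = (18/13, 12/13, 0)

Orthogonality check:
  u_2 · u_1 = 0 (should be 0)
  u_3 · u_1 = 0 (should be 0)
  u_3 · u_2 = 0 (should be 0)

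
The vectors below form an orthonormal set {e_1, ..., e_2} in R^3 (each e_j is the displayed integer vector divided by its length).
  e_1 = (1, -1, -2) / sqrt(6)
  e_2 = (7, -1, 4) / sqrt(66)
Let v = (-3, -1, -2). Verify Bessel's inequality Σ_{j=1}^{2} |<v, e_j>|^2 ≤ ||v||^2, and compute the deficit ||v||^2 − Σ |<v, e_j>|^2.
Σ |<v, e_j>|^2 = 138/11; ||v||^2 = 14; deficit = 16/11

Write each e_j = u_j / sqrt(<u_j, u_j>) where u_j is the displayed integer vector. Then <v, e_j> = <v, u_j> / sqrt(<u_j, u_j>), so |<v, e_j>|^2 = <v, u_j>^2 / <u_j, u_j>.
Coefficients: <v, e_1> = 2/sqrt(6), <v, e_2> = -28/sqrt(66).
Square and sum: Σ |<v, e_j>|^2 = 138/11.
Compute ||v||^2 = v·v = 14.
Deficit = 14 − 138/11 = 16/11 ≥ 0, confirming Bessel's inequality. (The deficit equals ||v − Σ <v,e_j> e_j||^2, the squared distance from v to span{e_j}.)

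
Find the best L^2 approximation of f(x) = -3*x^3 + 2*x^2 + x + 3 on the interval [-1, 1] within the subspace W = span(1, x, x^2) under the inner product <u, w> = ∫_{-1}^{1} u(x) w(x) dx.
g(x) = 2*x^2 - 4*x/5 + 3

The best approximation g ∈ W is the orthogonal projection of f onto W. Writing g = a_0 + a_1 x + a_2 x^2, the coefficients solve the normal equations G · a = b where
  G_{ij} = <φ_i, φ_j> and b_i = <f, φ_i>, with φ_0 = 1, φ_1 = x, φ_2 = x^2.
G =
  [2, 0, 2/3]
  [0, 2/3, 0]
  [2/3, 0, 2/5],
b = (22/3, -8/15, 14/5).
Solving gives a_0 = 3, a_1 = -4/5, a_2 = 2, so
  g(x) = 2*x^2 - 4*x/5 + 3.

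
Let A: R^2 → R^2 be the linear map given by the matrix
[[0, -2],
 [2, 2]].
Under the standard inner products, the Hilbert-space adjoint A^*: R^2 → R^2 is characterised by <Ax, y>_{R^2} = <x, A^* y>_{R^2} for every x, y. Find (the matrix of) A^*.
A^* = A^T =
[[0, 2],
 [-2, 2]]

For real matrices with standard dot products, the defining identity <Ax, y> = <x, A^* y> gives (Ax)^T y = x^T (A^*) y, i.e. x^T A^T y = x^T (A^*) y. Since this holds for all x, y, we must have A^* = A^T. Therefore
A^* =
[[0, 2],
 [-2, 2]].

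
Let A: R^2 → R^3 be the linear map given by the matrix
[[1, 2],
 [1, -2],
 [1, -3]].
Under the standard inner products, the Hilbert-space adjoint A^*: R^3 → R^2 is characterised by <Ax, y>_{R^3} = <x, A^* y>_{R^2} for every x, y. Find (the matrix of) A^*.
A^* = A^T =
[[1, 1, 1],
 [2, -2, -3]]

For real matrices with standard dot products, the defining identity <Ax, y> = <x, A^* y> gives (Ax)^T y = x^T (A^*) y, i.e. x^T A^T y = x^T (A^*) y. Since this holds for all x, y, we must have A^* = A^T. Therefore
A^* =
[[1, 1, 1],
 [2, -2, -3]].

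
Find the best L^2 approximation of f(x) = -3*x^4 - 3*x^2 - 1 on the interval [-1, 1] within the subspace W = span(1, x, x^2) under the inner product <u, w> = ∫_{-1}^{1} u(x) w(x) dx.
g(x) = -39*x^2/7 - 26/35

The best approximation g ∈ W is the orthogonal projection of f onto W. Writing g = a_0 + a_1 x + a_2 x^2, the coefficients solve the normal equations G · a = b where
  G_{ij} = <φ_i, φ_j> and b_i = <f, φ_i>, with φ_0 = 1, φ_1 = x, φ_2 = x^2.
G =
  [2, 0, 2/3]
  [0, 2/3, 0]
  [2/3, 0, 2/5],
b = (-26/5, 0, -286/105).
Solving gives a_0 = -26/35, a_1 = 0, a_2 = -39/7, so
  g(x) = -39*x^2/7 - 26/35.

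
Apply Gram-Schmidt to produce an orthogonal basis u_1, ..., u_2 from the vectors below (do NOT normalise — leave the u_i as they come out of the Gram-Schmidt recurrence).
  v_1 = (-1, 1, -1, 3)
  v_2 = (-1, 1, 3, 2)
Orthogonal basis:
  u_1 = (-1, 1, -1, 3)
  u_2 = (-7/12, 7/12, 41/12, 3/4)

Apply the Gram-Schmidt recurrence
  u_1 = v_1
  u_i = v_i − Σ_{j<i} ((v_i · u_j) / (u_j · u_j)) · u_j.

Step by step this gives:
  u_1 = (-1, 1, -1, 3)
  u_2 = (-7/12, 7/12, 41/12, 3/4)

Orthogonality check:
  u_2 · u_1 = 0 (should be 0)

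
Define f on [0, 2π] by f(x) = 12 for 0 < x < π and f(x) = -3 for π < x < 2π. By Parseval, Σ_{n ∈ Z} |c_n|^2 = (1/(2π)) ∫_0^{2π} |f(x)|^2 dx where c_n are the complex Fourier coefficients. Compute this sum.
Σ |c_n|^2 = 153/2

Parseval equates the L^2 energy of f (normalised by 1/(2π)) with the ℓ^2 sum of its Fourier coefficients: (1/(2π)) ∫_0^{2π} |f|^2 = Σ |c_n|^2.
Compute the left side: (1/(2π)) [∫_0^π 12^2 dx + ∫_π^{2π} (-3)^2 dx] = (1/(2π)) · (144π + 9π) = (144 + 9)/2 = 153/2.
So Σ_{n ∈ Z} |c_n|^2 = 153/2.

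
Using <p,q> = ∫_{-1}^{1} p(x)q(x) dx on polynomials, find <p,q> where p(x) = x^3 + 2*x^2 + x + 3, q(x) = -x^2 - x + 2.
<p,q> = 54/5

Expand the product: p(x)·q(x) = -x^5 - 3*x^4 - x^3 - x + 6.
∫_{-1}^{1} of each monomial x^k gives [2/(k+1) if k even, 0 if k odd]. Integrating term-by-term (or equivalently evaluating the antiderivative F(x) = -x^6/6 - 3*x^5/5 - x^4/4 - x^2/2 + 6*x at the endpoints):
  F(1) − F(−1) = 269/60 − (-379/60) = 54/5.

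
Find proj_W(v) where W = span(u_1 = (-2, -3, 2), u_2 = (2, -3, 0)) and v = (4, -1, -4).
proj_W(v) = (34/7, -3/7, -16/7)

Set up U = [u_1 | ... | u_2] ∈ R^(3×2). The projector onto W = col(U) is P = U (U^T U)^(-1) U^T.
Compute U^T U =
  [17, 5]
  [5, 13],
and U^T v = (-13, 11).
Solve U^T U · c = U^T v for the coefficients: c = (-8/7, 9/7). The projection is proj_W(v) = U c.
Check: (v - proj_W(v)) · u_1 = 0  (should be 0).
Check: (v - proj_W(v)) · u_2 = 0  (should be 0).
Result: proj_W(v) = (34/7, -3/7, -16/7).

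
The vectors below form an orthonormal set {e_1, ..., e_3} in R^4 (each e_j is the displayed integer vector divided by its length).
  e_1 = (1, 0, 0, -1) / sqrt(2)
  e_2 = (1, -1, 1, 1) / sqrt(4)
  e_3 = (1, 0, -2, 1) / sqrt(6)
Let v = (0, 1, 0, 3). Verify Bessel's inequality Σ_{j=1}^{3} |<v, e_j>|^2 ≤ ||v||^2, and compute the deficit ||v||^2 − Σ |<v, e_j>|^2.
Σ |<v, e_j>|^2 = 7; ||v||^2 = 10; deficit = 3

Write each e_j = u_j / sqrt(<u_j, u_j>) where u_j is the displayed integer vector. Then <v, e_j> = <v, u_j> / sqrt(<u_j, u_j>), so |<v, e_j>|^2 = <v, u_j>^2 / <u_j, u_j>.
Coefficients: <v, e_1> = -3/sqrt(2), <v, e_2> = 2/sqrt(4), <v, e_3> = 3/sqrt(6).
Square and sum: Σ |<v, e_j>|^2 = 7.
Compute ||v||^2 = v·v = 10.
Deficit = 10 − 7 = 3 ≥ 0, confirming Bessel's inequality. (The deficit equals ||v − Σ <v,e_j> e_j||^2, the squared distance from v to span{e_j}.)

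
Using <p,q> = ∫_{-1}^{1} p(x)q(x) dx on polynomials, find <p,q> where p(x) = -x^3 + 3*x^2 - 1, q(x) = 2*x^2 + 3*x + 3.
<p,q> = -2/15

Expand the product: p(x)·q(x) = -2*x^5 + 3*x^4 + 6*x^3 + 7*x^2 - 3*x - 3.
∫_{-1}^{1} of each monomial x^k gives [2/(k+1) if k even, 0 if k odd]. Integrating term-by-term (or equivalently evaluating the antiderivative F(x) = -x^6/3 + 3*x^5/5 + 3*x^4/2 + 7*x^3/3 - 3*x^2/2 - 3*x at the endpoints):
  F(1) − F(−1) = -2/5 − (-4/15) = -2/15.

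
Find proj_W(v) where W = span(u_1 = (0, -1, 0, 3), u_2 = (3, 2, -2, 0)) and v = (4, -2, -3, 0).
proj_W(v) = (216/83, 113/83, -144/83, 93/83)

Set up U = [u_1 | ... | u_2] ∈ R^(4×2). The projector onto W = col(U) is P = U (U^T U)^(-1) U^T.
Compute U^T U =
  [10, -2]
  [-2, 17],
and U^T v = (2, 14).
Solve U^T U · c = U^T v for the coefficients: c = (31/83, 72/83). The projection is proj_W(v) = U c.
Check: (v - proj_W(v)) · u_1 = 0  (should be 0).
Check: (v - proj_W(v)) · u_2 = 0  (should be 0).
Result: proj_W(v) = (216/83, 113/83, -144/83, 93/83).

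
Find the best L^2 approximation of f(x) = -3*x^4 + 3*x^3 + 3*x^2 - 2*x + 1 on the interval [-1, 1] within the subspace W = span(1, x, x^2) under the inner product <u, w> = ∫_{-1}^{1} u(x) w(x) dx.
g(x) = 3*x^2/7 - x/5 + 44/35

The best approximation g ∈ W is the orthogonal projection of f onto W. Writing g = a_0 + a_1 x + a_2 x^2, the coefficients solve the normal equations G · a = b where
  G_{ij} = <φ_i, φ_j> and b_i = <f, φ_i>, with φ_0 = 1, φ_1 = x, φ_2 = x^2.
G =
  [2, 0, 2/3]
  [0, 2/3, 0]
  [2/3, 0, 2/5],
b = (14/5, -2/15, 106/105).
Solving gives a_0 = 44/35, a_1 = -1/5, a_2 = 3/7, so
  g(x) = 3*x^2/7 - x/5 + 44/35.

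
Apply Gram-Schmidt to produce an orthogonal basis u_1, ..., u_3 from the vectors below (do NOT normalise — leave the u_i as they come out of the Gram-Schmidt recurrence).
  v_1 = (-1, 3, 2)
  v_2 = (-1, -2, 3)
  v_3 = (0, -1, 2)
Orthogonal basis:
  u_1 = (-1, 3, 2)
  u_2 = (-13/14, -31/14, 20/7)
  u_3 = (3/5, 3/65, 3/13)

Apply the Gram-Schmidt recurrence
  u_1 = v_1
  u_i = v_i − Σ_{j<i} ((v_i · u_j) / (u_j · u_j)) · u_j.

Step by step this gives:
  u_1 = (-1, 3, 2)
  u_2 = (-13/14, -31/14, 20/7)
  u_3 = (3/5, 3/65, 3/13)

Orthogonality check:
  u_2 · u_1 = 0 (should be 0)
  u_3 · u_1 = 0 (should be 0)
  u_3 · u_2 = 0 (should be 0)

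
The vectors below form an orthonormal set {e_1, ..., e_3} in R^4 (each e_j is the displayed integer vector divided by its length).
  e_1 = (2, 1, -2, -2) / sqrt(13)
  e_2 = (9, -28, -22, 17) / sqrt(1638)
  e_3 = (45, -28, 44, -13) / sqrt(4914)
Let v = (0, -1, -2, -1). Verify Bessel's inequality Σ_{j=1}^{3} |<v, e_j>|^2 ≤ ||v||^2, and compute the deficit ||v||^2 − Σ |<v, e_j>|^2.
Σ |<v, e_j>|^2 = 1481/351; ||v||^2 = 6; deficit = 625/351

Write each e_j = u_j / sqrt(<u_j, u_j>) where u_j is the displayed integer vector. Then <v, e_j> = <v, u_j> / sqrt(<u_j, u_j>), so |<v, e_j>|^2 = <v, u_j>^2 / <u_j, u_j>.
Coefficients: <v, e_1> = 5/sqrt(13), <v, e_2> = 55/sqrt(1638), <v, e_3> = -47/sqrt(4914).
Square and sum: Σ |<v, e_j>|^2 = 1481/351.
Compute ||v||^2 = v·v = 6.
Deficit = 6 − 1481/351 = 625/351 ≥ 0, confirming Bessel's inequality. (The deficit equals ||v − Σ <v,e_j> e_j||^2, the squared distance from v to span{e_j}.)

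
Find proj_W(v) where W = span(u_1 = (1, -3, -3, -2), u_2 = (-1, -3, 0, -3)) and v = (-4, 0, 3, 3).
proj_W(v) = (-442/241, 420/241, 873/241, 129/241)

Set up U = [u_1 | ... | u_2] ∈ R^(4×2). The projector onto W = col(U) is P = U (U^T U)^(-1) U^T.
Compute U^T U =
  [23, 14]
  [14, 19],
and U^T v = (-19, -5).
Solve U^T U · c = U^T v for the coefficients: c = (-291/241, 151/241). The projection is proj_W(v) = U c.
Check: (v - proj_W(v)) · u_1 = 0  (should be 0).
Check: (v - proj_W(v)) · u_2 = 0  (should be 0).
Result: proj_W(v) = (-442/241, 420/241, 873/241, 129/241).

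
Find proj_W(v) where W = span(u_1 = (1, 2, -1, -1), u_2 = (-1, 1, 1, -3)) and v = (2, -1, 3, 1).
proj_W(v) = (-2/5, -29/25, 2/5, 22/25)

Set up U = [u_1 | ... | u_2] ∈ R^(4×2). The projector onto W = col(U) is P = U (U^T U)^(-1) U^T.
Compute U^T U =
  [7, 3]
  [3, 12],
and U^T v = (-4, -3).
Solve U^T U · c = U^T v for the coefficients: c = (-13/25, -3/25). The projection is proj_W(v) = U c.
Check: (v - proj_W(v)) · u_1 = 0  (should be 0).
Check: (v - proj_W(v)) · u_2 = 0  (should be 0).
Result: proj_W(v) = (-2/5, -29/25, 2/5, 22/25).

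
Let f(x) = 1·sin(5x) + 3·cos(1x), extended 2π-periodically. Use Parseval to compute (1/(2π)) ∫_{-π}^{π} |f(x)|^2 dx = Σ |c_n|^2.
Σ |c_n|^2 = 5

Expand |f|^2 and use orthogonality of {sin(nx), cos(mx)} on [-π, π]:
  ∫_{-π}^{π} sin(nx)^2 dx = π, ∫ cos(mx)^2 dx = π, and cross terms integrate to 0.
So ∫_{-π}^{π} f(x)^2 dx = 1^2 · π + 3^2 · π = (1 + 9)π.
Divide by 2π: (1 + 9)/2 = 5.
By Parseval, this equals Σ |c_n|^2.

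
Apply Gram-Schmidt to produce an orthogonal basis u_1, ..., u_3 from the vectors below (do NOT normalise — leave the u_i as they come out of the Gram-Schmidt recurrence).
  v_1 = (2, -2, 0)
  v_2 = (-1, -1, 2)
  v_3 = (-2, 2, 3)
Orthogonal basis:
  u_1 = (2, -2, 0)
  u_2 = (-1, -1, 2)
  u_3 = (1, 1, 1)

Apply the Gram-Schmidt recurrence
  u_1 = v_1
  u_i = v_i − Σ_{j<i} ((v_i · u_j) / (u_j · u_j)) · u_j.

Step by step this gives:
  u_1 = (2, -2, 0)
  u_2 = (-1, -1, 2)
  u_3 = (1, 1, 1)

Orthogonality check:
  u_2 · u_1 = 0 (should be 0)
  u_3 · u_1 = 0 (should be 0)
  u_3 · u_2 = 0 (should be 0)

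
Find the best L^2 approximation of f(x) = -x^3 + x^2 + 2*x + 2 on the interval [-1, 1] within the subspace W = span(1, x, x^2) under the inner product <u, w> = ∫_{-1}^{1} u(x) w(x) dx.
g(x) = x^2 + 7*x/5 + 2

The best approximation g ∈ W is the orthogonal projection of f onto W. Writing g = a_0 + a_1 x + a_2 x^2, the coefficients solve the normal equations G · a = b where
  G_{ij} = <φ_i, φ_j> and b_i = <f, φ_i>, with φ_0 = 1, φ_1 = x, φ_2 = x^2.
G =
  [2, 0, 2/3]
  [0, 2/3, 0]
  [2/3, 0, 2/5],
b = (14/3, 14/15, 26/15).
Solving gives a_0 = 2, a_1 = 7/5, a_2 = 1, so
  g(x) = x^2 + 7*x/5 + 2.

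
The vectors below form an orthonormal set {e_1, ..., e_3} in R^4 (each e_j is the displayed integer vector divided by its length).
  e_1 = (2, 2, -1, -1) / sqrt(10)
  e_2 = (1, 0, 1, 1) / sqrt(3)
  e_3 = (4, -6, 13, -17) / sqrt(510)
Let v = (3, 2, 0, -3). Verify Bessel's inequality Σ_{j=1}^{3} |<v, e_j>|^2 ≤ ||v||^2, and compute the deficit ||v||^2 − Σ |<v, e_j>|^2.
Σ |<v, e_j>|^2 = 22; ||v||^2 = 22; deficit = 0

Write each e_j = u_j / sqrt(<u_j, u_j>) where u_j is the displayed integer vector. Then <v, e_j> = <v, u_j> / sqrt(<u_j, u_j>), so |<v, e_j>|^2 = <v, u_j>^2 / <u_j, u_j>.
Coefficients: <v, e_1> = 13/sqrt(10), <v, e_2> = 0/sqrt(3), <v, e_3> = 51/sqrt(510).
Square and sum: Σ |<v, e_j>|^2 = 22.
Compute ||v||^2 = v·v = 22.
Deficit = 22 − 22 = 0 ≥ 0, confirming Bessel's inequality. (The deficit equals ||v − Σ <v,e_j> e_j||^2, the squared distance from v to span{e_j}.)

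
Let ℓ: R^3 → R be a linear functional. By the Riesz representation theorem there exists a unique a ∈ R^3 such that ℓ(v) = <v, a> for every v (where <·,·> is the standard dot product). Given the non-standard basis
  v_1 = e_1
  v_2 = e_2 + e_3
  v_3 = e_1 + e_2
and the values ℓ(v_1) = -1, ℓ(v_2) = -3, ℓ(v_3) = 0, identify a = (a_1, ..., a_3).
a = (-1, 1, -4)

Write a = (a_1, ..., a_3) in the standard basis. For each basis vector v_i, ℓ(v_i) = <v_i, a> is a linear equation in the a_j's. Collect the n equations into a matrix system V a = ℓ, where row i of V is v_i (expressed in the standard basis). Since V is invertible (lower-triangular with 1s on the diagonal, up to permutation), solve by back-substitution:
  V =
[[1, 0, 0],
 [0, 1, 1],
 [1, 1, 0]]
  V a = (-1, -3, 0)
Solving gives a = (-1, 1, -4).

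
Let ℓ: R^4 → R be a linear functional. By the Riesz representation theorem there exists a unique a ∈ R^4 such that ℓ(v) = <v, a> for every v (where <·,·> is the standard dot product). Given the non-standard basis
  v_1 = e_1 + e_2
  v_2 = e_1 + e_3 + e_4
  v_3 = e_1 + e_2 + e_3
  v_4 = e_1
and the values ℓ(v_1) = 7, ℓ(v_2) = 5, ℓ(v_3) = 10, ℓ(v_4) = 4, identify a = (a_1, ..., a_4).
a = (4, 3, 3, -2)

Write a = (a_1, ..., a_4) in the standard basis. For each basis vector v_i, ℓ(v_i) = <v_i, a> is a linear equation in the a_j's. Collect the n equations into a matrix system V a = ℓ, where row i of V is v_i (expressed in the standard basis). Since V is invertible (lower-triangular with 1s on the diagonal, up to permutation), solve by back-substitution:
  V =
[[1, 1, 0, 0],
 [1, 0, 1, 1],
 [1, 1, 1, 0],
 [1, 0, 0, 0]]
  V a = (7, 5, 10, 4)
Solving gives a = (4, 3, 3, -2).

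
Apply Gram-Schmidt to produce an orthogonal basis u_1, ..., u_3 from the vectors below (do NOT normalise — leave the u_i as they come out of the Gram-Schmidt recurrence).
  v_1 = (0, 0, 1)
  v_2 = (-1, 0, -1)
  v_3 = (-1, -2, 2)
Orthogonal basis:
  u_1 = (0, 0, 1)
  u_2 = (-1, 0, 0)
  u_3 = (0, -2, 0)

Apply the Gram-Schmidt recurrence
  u_1 = v_1
  u_i = v_i − Σ_{j<i} ((v_i · u_j) / (u_j · u_j)) · u_j.

Step by step this gives:
  u_1 = (0, 0, 1)
  u_2 = (-1, 0, 0)
  u_3 = (0, -2, 0)

Orthogonality check:
  u_2 · u_1 = 0 (should be 0)
  u_3 · u_1 = 0 (should be 0)
  u_3 · u_2 = 0 (should be 0)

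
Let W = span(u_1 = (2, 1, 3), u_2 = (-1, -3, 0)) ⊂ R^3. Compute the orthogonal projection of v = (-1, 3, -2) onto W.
proj_W(v) = (-43/115, 321/115, -54/23)

Set up U = [u_1 | ... | u_2] ∈ R^(3×2). The projector onto W = col(U) is P = U (U^T U)^(-1) U^T.
Compute U^T U =
  [14, -5]
  [-5, 10],
and U^T v = (-5, -8).
Solve U^T U · c = U^T v for the coefficients: c = (-18/23, -137/115). The projection is proj_W(v) = U c.
Check: (v - proj_W(v)) · u_1 = 0  (should be 0).
Check: (v - proj_W(v)) · u_2 = 0  (should be 0).
Result: proj_W(v) = (-43/115, 321/115, -54/23).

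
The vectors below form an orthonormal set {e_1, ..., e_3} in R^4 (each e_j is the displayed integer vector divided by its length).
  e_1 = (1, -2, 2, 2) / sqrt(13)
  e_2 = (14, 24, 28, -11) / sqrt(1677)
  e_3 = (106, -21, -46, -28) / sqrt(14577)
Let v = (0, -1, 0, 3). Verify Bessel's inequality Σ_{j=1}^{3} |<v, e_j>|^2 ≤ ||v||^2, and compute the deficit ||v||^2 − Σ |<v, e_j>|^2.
Σ |<v, e_j>|^2 = 806/113; ||v||^2 = 10; deficit = 324/113

Write each e_j = u_j / sqrt(<u_j, u_j>) where u_j is the displayed integer vector. Then <v, e_j> = <v, u_j> / sqrt(<u_j, u_j>), so |<v, e_j>|^2 = <v, u_j>^2 / <u_j, u_j>.
Coefficients: <v, e_1> = 8/sqrt(13), <v, e_2> = -57/sqrt(1677), <v, e_3> = -63/sqrt(14577).
Square and sum: Σ |<v, e_j>|^2 = 806/113.
Compute ||v||^2 = v·v = 10.
Deficit = 10 − 806/113 = 324/113 ≥ 0, confirming Bessel's inequality. (The deficit equals ||v − Σ <v,e_j> e_j||^2, the squared distance from v to span{e_j}.)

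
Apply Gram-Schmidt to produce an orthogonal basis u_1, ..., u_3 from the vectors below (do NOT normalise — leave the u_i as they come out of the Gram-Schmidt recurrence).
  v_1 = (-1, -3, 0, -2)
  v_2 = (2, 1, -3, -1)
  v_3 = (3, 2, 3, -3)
Orthogonal basis:
  u_1 = (-1, -3, 0, -2)
  u_2 = (25/14, 5/14, -3, -10/7)
  u_3 = (526/201, 266/201, 220/67, -662/201)

Apply the Gram-Schmidt recurrence
  u_1 = v_1
  u_i = v_i − Σ_{j<i} ((v_i · u_j) / (u_j · u_j)) · u_j.

Step by step this gives:
  u_1 = (-1, -3, 0, -2)
  u_2 = (25/14, 5/14, -3, -10/7)
  u_3 = (526/201, 266/201, 220/67, -662/201)

Orthogonality check:
  u_2 · u_1 = 0 (should be 0)
  u_3 · u_1 = 0 (should be 0)
  u_3 · u_2 = 0 (should be 0)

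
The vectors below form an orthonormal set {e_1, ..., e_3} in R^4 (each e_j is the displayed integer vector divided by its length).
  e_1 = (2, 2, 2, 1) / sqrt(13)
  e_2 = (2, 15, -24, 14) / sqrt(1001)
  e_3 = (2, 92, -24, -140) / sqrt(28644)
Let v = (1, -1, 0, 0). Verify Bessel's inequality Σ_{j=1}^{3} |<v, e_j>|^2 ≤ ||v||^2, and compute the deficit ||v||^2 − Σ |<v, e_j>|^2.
Σ |<v, e_j>|^2 = 14/31; ||v||^2 = 2; deficit = 48/31

Write each e_j = u_j / sqrt(<u_j, u_j>) where u_j is the displayed integer vector. Then <v, e_j> = <v, u_j> / sqrt(<u_j, u_j>), so |<v, e_j>|^2 = <v, u_j>^2 / <u_j, u_j>.
Coefficients: <v, e_1> = 0/sqrt(13), <v, e_2> = -13/sqrt(1001), <v, e_3> = -90/sqrt(28644).
Square and sum: Σ |<v, e_j>|^2 = 14/31.
Compute ||v||^2 = v·v = 2.
Deficit = 2 − 14/31 = 48/31 ≥ 0, confirming Bessel's inequality. (The deficit equals ||v − Σ <v,e_j> e_j||^2, the squared distance from v to span{e_j}.)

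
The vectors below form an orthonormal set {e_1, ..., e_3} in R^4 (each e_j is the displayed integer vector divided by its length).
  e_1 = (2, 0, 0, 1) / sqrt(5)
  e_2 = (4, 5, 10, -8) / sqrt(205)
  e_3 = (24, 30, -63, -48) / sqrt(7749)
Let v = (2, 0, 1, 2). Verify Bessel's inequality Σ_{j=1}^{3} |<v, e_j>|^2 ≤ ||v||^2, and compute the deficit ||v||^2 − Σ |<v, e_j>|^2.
Σ |<v, e_j>|^2 = 185/21; ||v||^2 = 9; deficit = 4/21

Write each e_j = u_j / sqrt(<u_j, u_j>) where u_j is the displayed integer vector. Then <v, e_j> = <v, u_j> / sqrt(<u_j, u_j>), so |<v, e_j>|^2 = <v, u_j>^2 / <u_j, u_j>.
Coefficients: <v, e_1> = 6/sqrt(5), <v, e_2> = 2/sqrt(205), <v, e_3> = -111/sqrt(7749).
Square and sum: Σ |<v, e_j>|^2 = 185/21.
Compute ||v||^2 = v·v = 9.
Deficit = 9 − 185/21 = 4/21 ≥ 0, confirming Bessel's inequality. (The deficit equals ||v − Σ <v,e_j> e_j||^2, the squared distance from v to span{e_j}.)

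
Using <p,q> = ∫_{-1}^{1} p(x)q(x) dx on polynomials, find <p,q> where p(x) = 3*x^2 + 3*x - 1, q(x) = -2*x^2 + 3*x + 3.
<p,q> = 74/15

Expand the product: p(x)·q(x) = -6*x^4 + 3*x^3 + 20*x^2 + 6*x - 3.
∫_{-1}^{1} of each monomial x^k gives [2/(k+1) if k even, 0 if k odd]. Integrating term-by-term (or equivalently evaluating the antiderivative F(x) = -6*x^5/5 + 3*x^4/4 + 20*x^3/3 + 3*x^2 - 3*x at the endpoints):
  F(1) − F(−1) = 373/60 − (77/60) = 74/15.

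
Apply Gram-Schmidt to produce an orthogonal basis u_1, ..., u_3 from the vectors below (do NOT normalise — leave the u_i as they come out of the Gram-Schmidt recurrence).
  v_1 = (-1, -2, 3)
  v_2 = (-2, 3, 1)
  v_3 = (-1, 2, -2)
Orthogonal basis:
  u_1 = (-1, -2, 3)
  u_2 = (-29/14, 20/7, 17/14)
  u_3 = (-11/13, -5/13, -7/13)

Apply the Gram-Schmidt recurrence
  u_1 = v_1
  u_i = v_i − Σ_{j<i} ((v_i · u_j) / (u_j · u_j)) · u_j.

Step by step this gives:
  u_1 = (-1, -2, 3)
  u_2 = (-29/14, 20/7, 17/14)
  u_3 = (-11/13, -5/13, -7/13)

Orthogonality check:
  u_2 · u_1 = 0 (should be 0)
  u_3 · u_1 = 0 (should be 0)
  u_3 · u_2 = 0 (should be 0)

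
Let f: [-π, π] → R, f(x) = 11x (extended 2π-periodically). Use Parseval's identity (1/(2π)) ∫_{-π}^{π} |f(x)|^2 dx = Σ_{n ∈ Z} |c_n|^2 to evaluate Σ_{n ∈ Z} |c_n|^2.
Σ |c_n|^2 = 121π^2/3

Expand and integrate term by term over [-π, π]:
  ∫ (11x)^2 dx = 121·(2π^3/3); ∫ 2·11·(0)·x dx = 0 (odd integrand); ∫ 0^2 dx = 0·2π.
So (1/(2π)) ∫_{-π}^{π} (11x)^2 dx = 121π^2/3 + 0 = 121π^2/3.
Parseval ⇒ Σ |c_n|^2 = 121π^2/3.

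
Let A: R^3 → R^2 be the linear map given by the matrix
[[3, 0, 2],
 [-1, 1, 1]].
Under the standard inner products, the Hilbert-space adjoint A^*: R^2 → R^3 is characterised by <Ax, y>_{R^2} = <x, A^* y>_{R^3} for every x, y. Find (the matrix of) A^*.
A^* = A^T =
[[3, -1],
 [0, 1],
 [2, 1]]

For real matrices with standard dot products, the defining identity <Ax, y> = <x, A^* y> gives (Ax)^T y = x^T (A^*) y, i.e. x^T A^T y = x^T (A^*) y. Since this holds for all x, y, we must have A^* = A^T. Therefore
A^* =
[[3, -1],
 [0, 1],
 [2, 1]].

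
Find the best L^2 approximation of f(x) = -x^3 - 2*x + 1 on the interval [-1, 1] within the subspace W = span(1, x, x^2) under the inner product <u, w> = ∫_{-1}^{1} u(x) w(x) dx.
g(x) = 1 - 13*x/5

The best approximation g ∈ W is the orthogonal projection of f onto W. Writing g = a_0 + a_1 x + a_2 x^2, the coefficients solve the normal equations G · a = b where
  G_{ij} = <φ_i, φ_j> and b_i = <f, φ_i>, with φ_0 = 1, φ_1 = x, φ_2 = x^2.
G =
  [2, 0, 2/3]
  [0, 2/3, 0]
  [2/3, 0, 2/5],
b = (2, -26/15, 2/3).
Solving gives a_0 = 1, a_1 = -13/5, a_2 = 0, so
  g(x) = 1 - 13*x/5.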